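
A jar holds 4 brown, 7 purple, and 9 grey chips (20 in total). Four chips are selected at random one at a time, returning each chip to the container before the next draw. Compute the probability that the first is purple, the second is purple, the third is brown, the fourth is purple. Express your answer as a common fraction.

343/40000

Multiply the conditional probability of each draw in order, with replacement (the composition resets each draw).
P = (7/20) · (7/20) · (4/20) · (7/20) = 343/40000 ≈ 0.0086.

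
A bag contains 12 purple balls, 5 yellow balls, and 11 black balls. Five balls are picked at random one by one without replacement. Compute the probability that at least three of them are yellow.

7/260

Sum the hypergeometric tail for j = 3,…,5 yellow balls.
Favorable = C(5,3)·C(23,2) + C(5,4)·C(23,1) + C(5,5)·C(23,0) = 2646; total = C(28,5) = 98280.
P = 2646/98280 = 7/260 ≈ 0.0269.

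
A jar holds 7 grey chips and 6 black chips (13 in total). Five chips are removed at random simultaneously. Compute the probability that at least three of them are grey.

84/143

Sum the hypergeometric tail for j = 3,…,5 grey chips.
Favorable = C(7,3)·C(6,2) + C(7,4)·C(6,1) + C(7,5)·C(6,0) = 756; total = C(13,5) = 1287.
P = 756/1287 = 84/143 ≈ 0.5874.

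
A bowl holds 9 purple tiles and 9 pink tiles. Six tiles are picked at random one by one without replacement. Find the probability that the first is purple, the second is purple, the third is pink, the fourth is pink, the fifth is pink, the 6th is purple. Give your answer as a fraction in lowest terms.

Multiply the conditional probability of each draw in order, without replacement, so each draw removes one from its color and from the total.
P = (9/18) · (8/17) · (9/16) · (8/15) · (7/14) · (7/13) = 21/1105 ≈ 0.0190.

21/1105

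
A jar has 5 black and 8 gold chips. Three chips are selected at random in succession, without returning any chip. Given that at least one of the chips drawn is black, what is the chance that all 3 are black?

P(all 3 black) = C(5,3)/C(13,3) = 5/143; P(at least one black) = 1 − C(8,3)/C(13,3) = 115/143.
Since 'all 3 black' ⊆ 'at least one black', P(all 3 | at least one) = 5/143 / 115/143 = 1/23 ≈ 0.0435.

1/23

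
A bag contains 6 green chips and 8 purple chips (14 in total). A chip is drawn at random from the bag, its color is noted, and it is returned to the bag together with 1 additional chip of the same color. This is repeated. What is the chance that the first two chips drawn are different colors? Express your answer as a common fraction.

16/35

Either green then purple, or purple then green; after the first draw the total is 15.
P = (6/14)·(8/15) + (8/14)·(6/15) = 16/35 ≈ 0.4571.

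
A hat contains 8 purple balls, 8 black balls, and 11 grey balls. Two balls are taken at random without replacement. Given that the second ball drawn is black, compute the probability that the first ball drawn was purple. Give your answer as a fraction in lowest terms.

4/13

P(first=purple and the second ball drawn is black) = (8/27)·(8/26) = 32/351.
P(the second ball drawn is black) = Σ over first color = 32/351 + 28/351 + 44/351 = 8/27.
By Bayes, P(first=purple | the second ball drawn is black) = 32/351 / 8/27 = 4/13 ≈ 0.3077.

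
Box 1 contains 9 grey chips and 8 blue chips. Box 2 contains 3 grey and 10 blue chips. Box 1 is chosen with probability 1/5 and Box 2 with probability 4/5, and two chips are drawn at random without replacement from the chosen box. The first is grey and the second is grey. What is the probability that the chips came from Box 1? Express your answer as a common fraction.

117/185

P(E | Box 1) = 9/34; P(E | Box 2) = 1/26.
P(E) = 1/5·9/34 + 4/5·1/26 = 37/442.
By Bayes' rule, P(Box 1 | E) = 9/170 / 37/442 = 117/185 ≈ 0.6324.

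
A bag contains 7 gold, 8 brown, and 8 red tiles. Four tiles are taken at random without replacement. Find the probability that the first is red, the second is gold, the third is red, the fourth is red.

Multiply the conditional probability of each draw in order, without replacement, so each draw removes one from its color and from the total.
P = (8/23) · (7/22) · (7/21) · (6/20) = 14/1265 ≈ 0.0111.

14/1265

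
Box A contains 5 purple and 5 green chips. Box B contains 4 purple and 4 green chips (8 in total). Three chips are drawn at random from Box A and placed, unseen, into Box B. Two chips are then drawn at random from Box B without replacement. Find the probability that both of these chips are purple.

Condition on how many of the transferred chips are purple (from Box A: 5 purple of 10; then Box B has 11 total).
  0 purple: C(5,0)C(5,3)/C(10,3) = 1/12; then P = C(4,2)/C(11,2) = 6/55
  1 purple: C(5,1)C(5,2)/C(10,3) = 5/12; then P = C(5,2)/C(11,2) = 2/11
  2 purple: C(5,2)C(5,1)/C(10,3) = 5/12; then P = C(6,2)/C(11,2) = 3/11
  3 purple: C(5,3)C(5,0)/C(10,3) = 1/12; then P = C(7,2)/C(11,2) = 21/55
P(both purple) = 38/165 ≈ 0.2303.

38/165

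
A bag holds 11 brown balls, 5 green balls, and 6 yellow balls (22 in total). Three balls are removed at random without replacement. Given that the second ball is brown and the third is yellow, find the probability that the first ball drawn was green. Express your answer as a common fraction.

P(first=green and the second ball is brown and the third is yellow) = (5/22)·(11/21)·(6/20) = 1/28.
P(E) = Σ over first color = 1/14 + 1/28 + 1/28 = 1/7.
By Bayes, P(first=green | E) = 1/28 / 1/7 = 1/4 ≈ 0.2500.

1/4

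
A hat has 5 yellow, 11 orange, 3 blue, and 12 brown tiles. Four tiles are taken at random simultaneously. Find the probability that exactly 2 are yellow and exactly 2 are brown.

Unordered draws without replacement: count favorable combinations over C(31,4).
Favorable = C(5,2) · C(11,0) · C(3,0) · C(12,2) = 660; total = C(31,4) = 31465.
P = 660/31465 = 132/6293 ≈ 0.0210.

132/6293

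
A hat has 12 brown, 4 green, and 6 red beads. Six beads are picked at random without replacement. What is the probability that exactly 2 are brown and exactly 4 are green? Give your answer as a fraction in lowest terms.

2/2261

Unordered draws without replacement: count favorable combinations over C(22,6).
Favorable = C(12,2) · C(4,4) · C(6,0) = 66; total = C(22,6) = 74613.
P = 66/74613 = 2/2261 ≈ 0.0009.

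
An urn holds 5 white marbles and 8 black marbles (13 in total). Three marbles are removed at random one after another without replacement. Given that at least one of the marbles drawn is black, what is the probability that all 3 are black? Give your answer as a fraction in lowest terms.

14/69

P(all 3 black) = C(8,3)/C(13,3) = 28/143; P(at least one black) = 1 − C(5,3)/C(13,3) = 138/143.
Since 'all 3 black' ⊆ 'at least one black', P(all 3 | at least one) = 28/143 / 138/143 = 14/69 ≈ 0.2029.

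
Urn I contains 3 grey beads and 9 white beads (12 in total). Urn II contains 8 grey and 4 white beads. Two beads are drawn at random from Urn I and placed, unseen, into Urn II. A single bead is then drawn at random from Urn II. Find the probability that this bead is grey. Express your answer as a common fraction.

Condition on how many of the transferred beads are grey (from Urn I: 3 grey of 12; then Urn II has 14 total).
  0 grey: C(3,0)C(9,2)/C(12,2) = 6/11; then P = 8/14
  1 grey: C(3,1)C(9,1)/C(12,2) = 9/22; then P = 9/14
  2 grey: C(3,2)C(9,0)/C(12,2) = 1/22; then P = 10/14
P(grey from Urn II) = 17/28 ≈ 0.6071.

17/28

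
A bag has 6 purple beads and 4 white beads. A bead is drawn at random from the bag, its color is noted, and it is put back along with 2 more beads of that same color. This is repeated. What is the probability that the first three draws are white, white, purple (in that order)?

3/35

Track the composition after each reinforcement of +2.
P = (4/10) · (6/12) · (6/14) = 3/35 ≈ 0.0857.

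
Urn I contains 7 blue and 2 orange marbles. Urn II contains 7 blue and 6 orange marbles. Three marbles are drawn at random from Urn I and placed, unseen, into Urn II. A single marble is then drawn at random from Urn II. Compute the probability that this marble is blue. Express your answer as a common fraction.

Condition on how many of the transferred marbles are blue (from Urn I: 7 blue of 9; then Urn II has 16 total).
  1 blue: C(7,1)C(2,2)/C(9,3) = 1/12; then P = 8/16
  2 blue: C(7,2)C(2,1)/C(9,3) = 1/2; then P = 9/16
  3 blue: C(7,3)C(2,0)/C(9,3) = 5/12; then P = 10/16
P(blue from Urn II) = 7/12 ≈ 0.5833.

7/12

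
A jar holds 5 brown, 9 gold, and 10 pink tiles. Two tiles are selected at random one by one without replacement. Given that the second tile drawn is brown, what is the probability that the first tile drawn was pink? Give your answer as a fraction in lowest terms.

10/23

P(first=pink and the second tile drawn is brown) = (10/24)·(5/23) = 25/276.
P(the second tile drawn is brown) = Σ over first color = 5/138 + 15/184 + 25/276 = 5/24.
By Bayes, P(first=pink | the second tile drawn is brown) = 25/276 / 5/24 = 10/23 ≈ 0.4348.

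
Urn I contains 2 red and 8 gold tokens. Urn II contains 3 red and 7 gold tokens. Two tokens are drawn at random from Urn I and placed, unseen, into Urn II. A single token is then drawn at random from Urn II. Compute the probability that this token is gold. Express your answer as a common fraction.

Condition on how many of the transferred tokens are gold (from Urn I: 8 gold of 10; then Urn II has 12 total).
  0 gold: C(8,0)C(2,2)/C(10,2) = 1/45; then P = 7/12
  1 gold: C(8,1)C(2,1)/C(10,2) = 16/45; then P = 8/12
  2 gold: C(8,2)C(2,0)/C(10,2) = 28/45; then P = 9/12
P(gold from Urn II) = 43/60 ≈ 0.7167.

43/60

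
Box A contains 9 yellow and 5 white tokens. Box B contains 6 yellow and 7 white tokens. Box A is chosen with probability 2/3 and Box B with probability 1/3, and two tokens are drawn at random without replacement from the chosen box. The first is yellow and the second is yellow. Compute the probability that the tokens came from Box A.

144/179

P(E | Box A) = 36/91; P(E | Box B) = 5/26.
P(E) = 2/3·36/91 + 1/3·5/26 = 179/546.
By Bayes' rule, P(Box A | E) = 24/91 / 179/546 = 144/179 ≈ 0.8045.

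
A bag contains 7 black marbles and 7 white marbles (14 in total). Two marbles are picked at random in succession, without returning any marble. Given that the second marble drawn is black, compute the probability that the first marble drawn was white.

7/13

P(first=white and the second marble drawn is black) = (7/14)·(7/13) = 7/26.
P(the second marble drawn is black) = Σ over first color = 3/13 + 7/26 = 1/2.
By Bayes, P(first=white | the second marble drawn is black) = 7/26 / 1/2 = 7/13 ≈ 0.5385.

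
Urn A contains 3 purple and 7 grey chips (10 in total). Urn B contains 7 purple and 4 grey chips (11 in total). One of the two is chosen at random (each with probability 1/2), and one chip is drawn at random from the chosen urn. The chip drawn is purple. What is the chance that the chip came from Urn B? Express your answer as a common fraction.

P(purple | Urn A) = 3/10; P(purple | Urn B) = 7/11.
P(purple) = 1/2·3/10 + 1/2·7/11 = 103/220.
By Bayes' rule, P(Urn B | purple) = 7/22 / 103/220 = 70/103 ≈ 0.6796.

70/103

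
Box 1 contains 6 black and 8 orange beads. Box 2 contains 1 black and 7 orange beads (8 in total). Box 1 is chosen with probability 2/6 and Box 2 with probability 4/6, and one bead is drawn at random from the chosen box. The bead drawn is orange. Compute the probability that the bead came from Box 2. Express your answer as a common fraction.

P(orange | Box 1) = 4/7; P(orange | Box 2) = 7/8.
P(orange) = 1/3·4/7 + 2/3·7/8 = 65/84.
By Bayes' rule, P(Box 2 | orange) = 7/12 / 65/84 = 49/65 ≈ 0.7538.

49/65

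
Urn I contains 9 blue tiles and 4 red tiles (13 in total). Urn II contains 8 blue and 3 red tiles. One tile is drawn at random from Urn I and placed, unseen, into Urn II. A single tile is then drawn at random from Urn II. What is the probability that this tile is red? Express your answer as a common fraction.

Condition on how many of the transferred tiles are red (from Urn I: 4 red of 13; then Urn II has 12 total).
  0 red: C(4,0)C(9,1)/C(13,1) = 9/13; then P = 3/12
  1 red: C(4,1)C(9,0)/C(13,1) = 4/13; then P = 4/12
P(red from Urn II) = 43/156 ≈ 0.2756.

43/156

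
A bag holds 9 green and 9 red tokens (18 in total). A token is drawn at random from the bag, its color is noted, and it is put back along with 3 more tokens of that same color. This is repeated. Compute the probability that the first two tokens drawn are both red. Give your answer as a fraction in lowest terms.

After a red draw the bag holds 12 red out of 21.
P = (9/18)·(12/21) = 2/7 ≈ 0.2857.

2/7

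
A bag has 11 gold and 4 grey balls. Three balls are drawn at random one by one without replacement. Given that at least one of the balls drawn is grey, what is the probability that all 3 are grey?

2/145

P(all 3 grey) = C(4,3)/C(15,3) = 4/455; P(at least one grey) = 1 − C(11,3)/C(15,3) = 58/91.
Since 'all 3 grey' ⊆ 'at least one grey', P(all 3 | at least one) = 4/455 / 58/91 = 2/145 ≈ 0.0138.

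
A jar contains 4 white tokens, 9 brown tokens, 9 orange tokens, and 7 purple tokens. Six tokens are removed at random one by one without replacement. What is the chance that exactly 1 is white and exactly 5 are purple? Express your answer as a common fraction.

Unordered draws without replacement: count favorable combinations over C(29,6).
Favorable = C(4,1) · C(9,0) · C(9,0) · C(7,5) = 84; total = C(29,6) = 475020.
P = 84/475020 = 1/5655 ≈ 0.0002.

1/5655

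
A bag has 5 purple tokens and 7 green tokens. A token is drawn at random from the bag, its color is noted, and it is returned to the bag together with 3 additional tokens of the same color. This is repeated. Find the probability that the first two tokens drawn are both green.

7/18

After a green draw the bag holds 10 green out of 15.
P = (7/12)·(10/15) = 7/18 ≈ 0.3889.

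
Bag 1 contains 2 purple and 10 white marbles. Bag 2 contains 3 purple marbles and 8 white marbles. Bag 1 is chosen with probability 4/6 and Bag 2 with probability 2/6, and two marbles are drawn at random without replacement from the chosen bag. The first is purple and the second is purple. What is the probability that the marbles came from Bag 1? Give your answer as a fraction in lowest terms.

5/14

P(E | Bag 1) = 1/66; P(E | Bag 2) = 3/55.
P(E) = 2/3·1/66 + 1/3·3/55 = 14/495.
By Bayes' rule, P(Bag 1 | E) = 1/99 / 14/495 = 5/14 ≈ 0.3571.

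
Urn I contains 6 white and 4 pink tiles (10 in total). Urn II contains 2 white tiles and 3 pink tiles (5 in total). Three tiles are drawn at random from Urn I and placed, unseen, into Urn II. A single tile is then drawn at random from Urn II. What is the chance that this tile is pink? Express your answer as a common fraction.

21/40

Condition on how many of the transferred tiles are pink (from Urn I: 4 pink of 10; then Urn II has 8 total).
  0 pink: C(4,0)C(6,3)/C(10,3) = 1/6; then P = 3/8
  1 pink: C(4,1)C(6,2)/C(10,3) = 1/2; then P = 4/8
  2 pink: C(4,2)C(6,1)/C(10,3) = 3/10; then P = 5/8
  3 pink: C(4,3)C(6,0)/C(10,3) = 1/30; then P = 6/8
P(pink from Urn II) = 21/40 ≈ 0.5250.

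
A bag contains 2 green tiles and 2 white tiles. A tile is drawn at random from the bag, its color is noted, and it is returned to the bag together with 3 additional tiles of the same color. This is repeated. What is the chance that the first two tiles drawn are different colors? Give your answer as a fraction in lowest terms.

Either green then white, or white then green; after the first draw the total is 7.
P = (2/4)·(2/7) + (2/4)·(2/7) = 2/7 ≈ 0.2857.

2/7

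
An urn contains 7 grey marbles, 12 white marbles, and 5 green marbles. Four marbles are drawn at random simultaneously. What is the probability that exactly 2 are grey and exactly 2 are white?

Unordered draws without replacement: count favorable combinations over C(24,4).
Favorable = C(7,2) · C(12,2) · C(5,0) = 1386; total = C(24,4) = 10626.
P = 1386/10626 = 3/23 ≈ 0.1304.

3/23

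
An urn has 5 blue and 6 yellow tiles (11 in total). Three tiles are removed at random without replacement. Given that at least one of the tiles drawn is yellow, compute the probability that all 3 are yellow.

4/31

P(all 3 yellow) = C(6,3)/C(11,3) = 4/33; P(at least one yellow) = 1 − C(5,3)/C(11,3) = 31/33.
Since 'all 3 yellow' ⊆ 'at least one yellow', P(all 3 | at least one) = 4/33 / 31/33 = 4/31 ≈ 0.1290.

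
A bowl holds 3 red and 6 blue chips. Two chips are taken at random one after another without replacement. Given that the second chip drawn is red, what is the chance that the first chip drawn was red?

1/4

P(first=red and the second chip drawn is red) = (3/9)·(2/8) = 1/12.
P(the second chip drawn is red) = Σ over first color = 1/12 + 1/4 = 1/3.
By Bayes, P(first=red | the second chip drawn is red) = 1/12 / 1/3 = 1/4 ≈ 0.2500.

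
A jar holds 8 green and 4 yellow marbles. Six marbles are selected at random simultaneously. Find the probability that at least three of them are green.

32/33

Sum the hypergeometric tail for j = 3,…,6 green marbles.
Favorable = C(8,3)·C(4,3) + C(8,4)·C(4,2) + C(8,5)·C(4,1) + C(8,6)·C(4,0) = 896; total = C(12,6) = 924.
P = 896/924 = 32/33 ≈ 0.9697.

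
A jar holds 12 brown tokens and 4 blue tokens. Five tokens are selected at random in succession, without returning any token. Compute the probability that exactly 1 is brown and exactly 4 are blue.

Unordered draws without replacement: count favorable combinations over C(16,5).
Favorable = C(12,1) · C(4,4) = 12; total = C(16,5) = 4368.
P = 12/4368 = 1/364 ≈ 0.0027.

1/364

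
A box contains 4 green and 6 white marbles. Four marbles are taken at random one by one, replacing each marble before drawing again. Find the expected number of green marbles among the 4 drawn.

8/5

By linearity of expectation, E[X] = Σ P(draw i is green); each independent draw has P(green) = 4/10.
E[X] = 4 · 4/10 = 8/5 ≈ 1.6000.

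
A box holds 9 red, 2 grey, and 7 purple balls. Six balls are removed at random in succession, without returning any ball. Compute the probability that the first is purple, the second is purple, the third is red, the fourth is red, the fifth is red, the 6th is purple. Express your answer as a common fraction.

Multiply the conditional probability of each draw in order, without replacement, so each draw removes one from its color and from the total.
P = (7/18) · (6/17) · (9/16) · (8/15) · (7/14) · (5/13) = 7/884 ≈ 0.0079.

7/884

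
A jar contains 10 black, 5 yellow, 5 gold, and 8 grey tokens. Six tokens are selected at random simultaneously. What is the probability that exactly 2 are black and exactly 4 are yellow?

Unordered draws without replacement: count favorable combinations over C(28,6).
Favorable = C(10,2) · C(5,4) · C(5,0) · C(8,0) = 225; total = C(28,6) = 376740.
P = 225/376740 = 5/8372 ≈ 0.0006.

5/8372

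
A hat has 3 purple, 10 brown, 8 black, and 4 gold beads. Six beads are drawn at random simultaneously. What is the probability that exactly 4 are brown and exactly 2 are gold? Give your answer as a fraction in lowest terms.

9/1265

Unordered draws without replacement: count favorable combinations over C(25,6).
Favorable = C(3,0) · C(10,4) · C(8,0) · C(4,2) = 1260; total = C(25,6) = 177100.
P = 1260/177100 = 9/1265 ≈ 0.0071.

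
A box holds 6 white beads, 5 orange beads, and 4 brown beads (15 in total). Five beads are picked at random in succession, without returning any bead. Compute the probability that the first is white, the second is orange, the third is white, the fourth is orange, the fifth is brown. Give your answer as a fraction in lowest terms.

Multiply the conditional probability of each draw in order, without replacement, so each draw removes one from its color and from the total.
P = (6/15) · (5/14) · (5/13) · (4/12) · (4/11) = 20/3003 ≈ 0.0067.

20/3003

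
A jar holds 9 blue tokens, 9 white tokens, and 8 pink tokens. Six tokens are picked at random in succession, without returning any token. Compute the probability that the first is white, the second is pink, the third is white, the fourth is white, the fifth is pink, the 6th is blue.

126/82225

Multiply the conditional probability of each draw in order, without replacement, so each draw removes one from its color and from the total.
P = (9/26) · (8/25) · (8/24) · (7/23) · (7/22) · (9/21) = 126/82225 ≈ 0.0015.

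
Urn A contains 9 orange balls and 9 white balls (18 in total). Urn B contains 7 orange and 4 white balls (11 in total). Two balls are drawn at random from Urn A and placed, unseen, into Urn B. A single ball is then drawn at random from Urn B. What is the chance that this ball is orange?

8/13

Condition on how many of the transferred balls are orange (from Urn A: 9 orange of 18; then Urn B has 13 total).
  0 orange: C(9,0)C(9,2)/C(18,2) = 4/17; then P = 7/13
  1 orange: C(9,1)C(9,1)/C(18,2) = 9/17; then P = 8/13
  2 orange: C(9,2)C(9,0)/C(18,2) = 4/17; then P = 9/13
P(orange from Urn B) = 8/13 ≈ 0.6154.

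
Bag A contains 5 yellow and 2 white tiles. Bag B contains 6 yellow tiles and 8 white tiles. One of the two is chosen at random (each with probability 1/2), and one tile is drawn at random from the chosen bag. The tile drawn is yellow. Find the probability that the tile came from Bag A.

5/8

P(yellow | Bag A) = 5/7; P(yellow | Bag B) = 3/7.
P(yellow) = 1/2·5/7 + 1/2·3/7 = 4/7.
By Bayes' rule, P(Bag A | yellow) = 5/14 / 4/7 = 5/8 ≈ 0.6250.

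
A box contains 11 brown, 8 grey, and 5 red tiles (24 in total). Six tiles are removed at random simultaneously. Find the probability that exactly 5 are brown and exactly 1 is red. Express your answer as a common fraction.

Unordered draws without replacement: count favorable combinations over C(24,6).
Favorable = C(11,5) · C(8,0) · C(5,1) = 2310; total = C(24,6) = 134596.
P = 2310/134596 = 15/874 ≈ 0.0172.

15/874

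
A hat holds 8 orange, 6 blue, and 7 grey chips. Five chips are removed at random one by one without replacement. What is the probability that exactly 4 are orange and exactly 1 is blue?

Unordered draws without replacement: count favorable combinations over C(21,5).
Favorable = C(8,4) · C(6,1) · C(7,0) = 420; total = C(21,5) = 20349.
P = 420/20349 = 20/969 ≈ 0.0206.

20/969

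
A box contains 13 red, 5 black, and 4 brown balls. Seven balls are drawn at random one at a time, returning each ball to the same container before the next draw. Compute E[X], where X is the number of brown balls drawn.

By linearity of expectation, E[X] = Σ P(draw i is brown); each independent draw has P(brown) = 4/22.
E[X] = 7 · 4/22 = 14/11 ≈ 1.2727.

14/11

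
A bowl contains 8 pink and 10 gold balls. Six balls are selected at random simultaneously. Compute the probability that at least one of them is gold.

662/663

Use the complement: P(at least one gold) = 1 − P(no gold).
P(none) = C(8,6)/C(18,6) = 28/18564.
So P = 1 − 28/18564 = 662/663 ≈ 0.9985.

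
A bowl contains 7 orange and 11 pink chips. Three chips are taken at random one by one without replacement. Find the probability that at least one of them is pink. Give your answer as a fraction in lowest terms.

781/816

Use the complement: P(at least one pink) = 1 − P(no pink).
P(none) = C(7,3)/C(18,3) = 35/816.
So P = 1 − 35/816 = 781/816 ≈ 0.9571.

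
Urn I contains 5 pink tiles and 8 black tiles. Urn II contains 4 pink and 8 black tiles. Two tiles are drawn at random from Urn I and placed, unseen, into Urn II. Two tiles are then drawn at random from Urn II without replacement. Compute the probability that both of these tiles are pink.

Condition on how many of the transferred tiles are pink (from Urn I: 5 pink of 13; then Urn II has 14 total).
  0 pink: C(5,0)C(8,2)/C(13,2) = 14/39; then P = C(4,2)/C(14,2) = 6/91
  1 pink: C(5,1)C(8,1)/C(13,2) = 20/39; then P = C(5,2)/C(14,2) = 10/91
  2 pink: C(5,2)C(8,0)/C(13,2) = 5/39; then P = C(6,2)/C(14,2) = 15/91
P(both pink) = 359/3549 ≈ 0.1012.

359/3549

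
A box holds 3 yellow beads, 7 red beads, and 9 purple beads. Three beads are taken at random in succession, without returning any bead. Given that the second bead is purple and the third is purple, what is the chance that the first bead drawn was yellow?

P(first=yellow and the second bead is purple and the third is purple) = (3/19)·(9/18)·(8/17) = 12/323.
P(E) = Σ over first color = 12/323 + 28/323 + 28/323 = 4/19.
By Bayes, P(first=yellow | E) = 12/323 / 4/19 = 3/17 ≈ 0.1765.

3/17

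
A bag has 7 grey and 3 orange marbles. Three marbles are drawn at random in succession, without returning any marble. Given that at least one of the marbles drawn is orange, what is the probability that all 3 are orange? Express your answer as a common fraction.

P(all 3 orange) = C(3,3)/C(10,3) = 1/120; P(at least one orange) = 1 − C(7,3)/C(10,3) = 17/24.
Since 'all 3 orange' ⊆ 'at least one orange', P(all 3 | at least one) = 1/120 / 17/24 = 1/85 ≈ 0.0118.

1/85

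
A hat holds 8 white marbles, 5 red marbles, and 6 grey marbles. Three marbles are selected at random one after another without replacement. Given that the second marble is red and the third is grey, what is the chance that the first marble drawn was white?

P(first=white and the second marble is red and the third is grey) = (8/19)·(5/18)·(6/17) = 40/969.
P(E) = Σ over first color = 40/969 + 20/969 + 25/969 = 5/57.
By Bayes, P(first=white | E) = 40/969 / 5/57 = 8/17 ≈ 0.4706.

8/17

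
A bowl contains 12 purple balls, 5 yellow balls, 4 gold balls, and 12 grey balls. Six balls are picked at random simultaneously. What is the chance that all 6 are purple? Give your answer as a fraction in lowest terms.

Unordered draws without replacement: count favorable combinations over C(33,6).
Favorable = C(12,6) · C(5,0) · C(4,0) · C(12,0) = 924; total = C(33,6) = 1107568.
P = 924/1107568 = 3/3596 ≈ 0.0008.

3/3596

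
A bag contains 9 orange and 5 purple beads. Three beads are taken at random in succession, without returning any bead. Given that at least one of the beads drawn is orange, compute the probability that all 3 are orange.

14/59

P(all 3 orange) = C(9,3)/C(14,3) = 3/13; P(at least one orange) = 1 − C(5,3)/C(14,3) = 177/182.
Since 'all 3 orange' ⊆ 'at least one orange', P(all 3 | at least one) = 3/13 / 177/182 = 14/59 ≈ 0.2373.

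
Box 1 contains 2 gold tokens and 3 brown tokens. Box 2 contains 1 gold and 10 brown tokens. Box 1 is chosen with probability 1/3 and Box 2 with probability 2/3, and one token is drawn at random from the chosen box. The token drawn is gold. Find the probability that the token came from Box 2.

5/16

P(gold | Box 1) = 2/5; P(gold | Box 2) = 1/11.
P(gold) = 1/3·2/5 + 2/3·1/11 = 32/165.
By Bayes' rule, P(Box 2 | gold) = 2/33 / 32/165 = 5/16 ≈ 0.3125.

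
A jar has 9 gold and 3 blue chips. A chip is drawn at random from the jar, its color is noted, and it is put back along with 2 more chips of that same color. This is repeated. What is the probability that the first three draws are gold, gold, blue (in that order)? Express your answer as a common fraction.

Track the composition after each reinforcement of +2.
P = (9/12) · (11/14) · (3/16) = 99/896 ≈ 0.1105.

99/896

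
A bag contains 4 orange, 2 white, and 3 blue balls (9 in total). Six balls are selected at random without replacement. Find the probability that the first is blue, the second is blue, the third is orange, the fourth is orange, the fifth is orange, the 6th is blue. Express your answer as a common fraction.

Multiply the conditional probability of each draw in order, without replacement, so each draw removes one from its color and from the total.
P = (3/9) · (2/8) · (4/7) · (3/6) · (2/5) · (1/4) = 1/420 ≈ 0.0024.

1/420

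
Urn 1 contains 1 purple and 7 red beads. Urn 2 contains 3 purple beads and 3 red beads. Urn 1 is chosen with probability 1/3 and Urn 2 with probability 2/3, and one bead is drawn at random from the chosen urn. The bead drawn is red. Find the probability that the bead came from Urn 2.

8/15

P(red | Urn 1) = 7/8; P(red | Urn 2) = 1/2.
P(red) = 1/3·7/8 + 2/3·1/2 = 5/8.
By Bayes' rule, P(Urn 2 | red) = 1/3 / 5/8 = 8/15 ≈ 0.5333.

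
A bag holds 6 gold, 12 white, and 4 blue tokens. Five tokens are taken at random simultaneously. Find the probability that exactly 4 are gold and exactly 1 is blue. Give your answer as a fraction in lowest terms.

10/4389

Unordered draws without replacement: count favorable combinations over C(22,5).
Favorable = C(6,4) · C(12,0) · C(4,1) = 60; total = C(22,5) = 26334.
P = 60/26334 = 10/4389 ≈ 0.0023.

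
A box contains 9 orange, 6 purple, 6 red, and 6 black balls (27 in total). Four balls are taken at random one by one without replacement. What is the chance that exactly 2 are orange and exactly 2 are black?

2/65

Unordered draws without replacement: count favorable combinations over C(27,4).
Favorable = C(9,2) · C(6,0) · C(6,0) · C(6,2) = 540; total = C(27,4) = 17550.
P = 540/17550 = 2/65 ≈ 0.0308.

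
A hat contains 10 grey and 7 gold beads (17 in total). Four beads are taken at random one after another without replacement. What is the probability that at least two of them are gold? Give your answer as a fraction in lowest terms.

Sum the hypergeometric tail for j = 2,…,4 gold beads.
Favorable = C(7,2)·C(10,2) + C(7,3)·C(10,1) + C(7,4)·C(10,0) = 1330; total = C(17,4) = 2380.
P = 1330/2380 = 19/34 ≈ 0.5588.

19/34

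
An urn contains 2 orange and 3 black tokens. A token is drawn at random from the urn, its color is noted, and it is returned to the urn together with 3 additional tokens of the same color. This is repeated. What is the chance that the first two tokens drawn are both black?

After a black draw the urn holds 6 black out of 8.
P = (3/5)·(6/8) = 9/20 ≈ 0.4500.

9/20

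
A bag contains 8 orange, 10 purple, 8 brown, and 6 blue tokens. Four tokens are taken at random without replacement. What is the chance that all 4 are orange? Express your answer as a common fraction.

Unordered draws without replacement: count favorable combinations over C(32,4).
Favorable = C(8,4) · C(10,0) · C(8,0) · C(6,0) = 70; total = C(32,4) = 35960.
P = 70/35960 = 7/3596 ≈ 0.0019.

7/3596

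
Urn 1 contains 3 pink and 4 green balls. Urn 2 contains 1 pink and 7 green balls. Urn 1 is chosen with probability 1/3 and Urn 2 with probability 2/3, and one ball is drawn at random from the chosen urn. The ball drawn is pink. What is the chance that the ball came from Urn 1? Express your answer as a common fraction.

P(pink | Urn 1) = 3/7; P(pink | Urn 2) = 1/8.
P(pink) = 1/3·3/7 + 2/3·1/8 = 19/84.
By Bayes' rule, P(Urn 1 | pink) = 1/7 / 19/84 = 12/19 ≈ 0.6316.

12/19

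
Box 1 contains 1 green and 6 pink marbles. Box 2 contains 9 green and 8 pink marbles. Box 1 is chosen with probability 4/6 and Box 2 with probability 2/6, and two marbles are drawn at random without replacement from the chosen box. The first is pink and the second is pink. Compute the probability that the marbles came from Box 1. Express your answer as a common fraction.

P(E | Box 1) = 5/7; P(E | Box 2) = 7/34.
P(E) = 2/3·5/7 + 1/3·7/34 = 389/714.
By Bayes' rule, P(Box 1 | E) = 10/21 / 389/714 = 340/389 ≈ 0.8740.

340/389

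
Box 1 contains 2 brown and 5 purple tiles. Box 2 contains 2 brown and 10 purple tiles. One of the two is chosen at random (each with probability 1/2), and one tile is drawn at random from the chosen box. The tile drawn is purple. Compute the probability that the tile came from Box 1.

6/13

P(purple | Box 1) = 5/7; P(purple | Box 2) = 5/6.
P(purple) = 1/2·5/7 + 1/2·5/6 = 65/84.
By Bayes' rule, P(Box 1 | purple) = 5/14 / 65/84 = 6/13 ≈ 0.4615.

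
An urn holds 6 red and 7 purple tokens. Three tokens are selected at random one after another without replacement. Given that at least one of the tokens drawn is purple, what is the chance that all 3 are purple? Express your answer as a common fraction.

P(all 3 purple) = C(7,3)/C(13,3) = 35/286; P(at least one purple) = 1 − C(6,3)/C(13,3) = 133/143.
Since 'all 3 purple' ⊆ 'at least one purple', P(all 3 | at least one) = 35/286 / 133/143 = 5/38 ≈ 0.1316.

5/38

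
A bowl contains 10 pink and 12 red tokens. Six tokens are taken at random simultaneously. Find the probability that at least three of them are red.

Sum the hypergeometric tail for j = 3,…,6 red tokens.
Favorable = C(12,3)·C(10,3) + C(12,4)·C(10,2) + C(12,5)·C(10,1) + C(12,6)·C(10,0) = 57519; total = C(22,6) = 74613.
P = 57519/74613 = 249/323 ≈ 0.7709.

249/323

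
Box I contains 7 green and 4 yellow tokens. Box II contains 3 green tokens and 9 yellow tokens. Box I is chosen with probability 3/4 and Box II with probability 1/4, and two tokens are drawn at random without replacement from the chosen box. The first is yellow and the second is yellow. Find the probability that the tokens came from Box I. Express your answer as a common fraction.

3/8

P(E | Box I) = 6/55; P(E | Box II) = 6/11.
P(E) = 3/4·6/55 + 1/4·6/11 = 12/55.
By Bayes' rule, P(Box I | E) = 9/110 / 12/55 = 3/8 ≈ 0.3750.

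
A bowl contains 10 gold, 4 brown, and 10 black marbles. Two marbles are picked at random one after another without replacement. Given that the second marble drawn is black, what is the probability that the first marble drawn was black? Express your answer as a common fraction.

P(first=black and the second marble drawn is black) = (10/24)·(9/23) = 15/92.
P(the second marble drawn is black) = Σ over first color = 25/138 + 5/69 + 15/92 = 5/12.
By Bayes, P(first=black | the second marble drawn is black) = 15/92 / 5/12 = 9/23 ≈ 0.3913.

9/23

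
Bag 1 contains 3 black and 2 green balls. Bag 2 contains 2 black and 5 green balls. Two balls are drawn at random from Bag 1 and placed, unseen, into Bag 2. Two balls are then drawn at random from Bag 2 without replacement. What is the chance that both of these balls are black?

Condition on how many of the transferred balls are black (from Bag 1: 3 black of 5; then Bag 2 has 9 total).
  0 black: C(3,0)C(2,2)/C(5,2) = 1/10; then P = C(2,2)/C(9,2) = 1/36
  1 black: C(3,1)C(2,1)/C(5,2) = 3/5; then P = C(3,2)/C(9,2) = 1/12
  2 black: C(3,2)C(2,0)/C(5,2) = 3/10; then P = C(4,2)/C(9,2) = 1/6
P(both black) = 37/360 ≈ 0.1028.

37/360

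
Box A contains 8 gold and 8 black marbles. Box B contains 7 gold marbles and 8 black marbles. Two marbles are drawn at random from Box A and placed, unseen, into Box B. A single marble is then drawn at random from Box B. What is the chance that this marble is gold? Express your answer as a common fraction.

8/17

Condition on how many of the transferred marbles are gold (from Box A: 8 gold of 16; then Box B has 17 total).
  0 gold: C(8,0)C(8,2)/C(16,2) = 7/30; then P = 7/17
  1 gold: C(8,1)C(8,1)/C(16,2) = 8/15; then P = 8/17
  2 gold: C(8,2)C(8,0)/C(16,2) = 7/30; then P = 9/17
P(gold from Box B) = 8/17 ≈ 0.4706.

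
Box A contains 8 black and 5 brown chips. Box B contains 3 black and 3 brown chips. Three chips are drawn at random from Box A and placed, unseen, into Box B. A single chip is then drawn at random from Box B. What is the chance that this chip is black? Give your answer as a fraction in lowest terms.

Condition on how many of the transferred chips are black (from Box A: 8 black of 13; then Box B has 9 total).
  0 black: C(8,0)C(5,3)/C(13,3) = 5/143; then P = 3/9
  1 black: C(8,1)C(5,2)/C(13,3) = 40/143; then P = 4/9
  2 black: C(8,2)C(5,1)/C(13,3) = 70/143; then P = 5/9
  3 black: C(8,3)C(5,0)/C(13,3) = 28/143; then P = 6/9
P(black from Box B) = 7/13 ≈ 0.5385.

7/13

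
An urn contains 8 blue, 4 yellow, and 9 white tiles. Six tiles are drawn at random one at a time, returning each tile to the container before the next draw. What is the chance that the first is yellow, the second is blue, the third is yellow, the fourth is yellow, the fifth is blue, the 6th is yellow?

16384/85766121

Multiply the conditional probability of each draw in order, with replacement (the composition resets each draw).
P = (4/21) · (8/21) · (4/21) · (4/21) · (8/21) · (4/21) = 16384/85766121 ≈ 0.0002.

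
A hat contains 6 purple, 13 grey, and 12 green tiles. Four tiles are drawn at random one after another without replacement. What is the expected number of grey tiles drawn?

By linearity of expectation, E[X] = Σ P(draw i is grey); by symmetry each draw (even without replacement) has P(grey) = 13/31.
E[X] = 4 · 13/31 = 52/31 ≈ 1.6774.

52/31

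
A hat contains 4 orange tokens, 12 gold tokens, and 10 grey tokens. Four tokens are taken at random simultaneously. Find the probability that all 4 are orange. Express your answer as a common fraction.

1/14950

Unordered draws without replacement: count favorable combinations over C(26,4).
Favorable = C(4,4) · C(12,0) · C(10,0) = 1; total = C(26,4) = 14950.
P = 1/14950 = 1/14950 ≈ 0.0001.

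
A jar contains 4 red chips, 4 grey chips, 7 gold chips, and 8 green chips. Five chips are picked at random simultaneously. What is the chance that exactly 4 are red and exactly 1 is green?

Unordered draws without replacement: count favorable combinations over C(23,5).
Favorable = C(4,4) · C(4,0) · C(7,0) · C(8,1) = 8; total = C(23,5) = 33649.
P = 8/33649 = 8/33649 ≈ 0.0002.

8/33649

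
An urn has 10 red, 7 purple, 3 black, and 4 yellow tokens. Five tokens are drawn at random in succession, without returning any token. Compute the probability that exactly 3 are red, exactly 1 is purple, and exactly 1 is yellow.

Unordered draws without replacement: count favorable combinations over C(24,5).
Favorable = C(10,3) · C(7,1) · C(3,0) · C(4,1) = 3360; total = C(24,5) = 42504.
P = 3360/42504 = 20/253 ≈ 0.0791.

20/253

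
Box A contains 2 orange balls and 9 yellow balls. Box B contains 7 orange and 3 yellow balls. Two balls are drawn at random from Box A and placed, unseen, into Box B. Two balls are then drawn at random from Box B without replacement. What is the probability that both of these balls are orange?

Condition on how many of the transferred balls are orange (from Box A: 2 orange of 11; then Box B has 12 total).
  0 orange: C(2,0)C(9,2)/C(11,2) = 36/55; then P = C(7,2)/C(12,2) = 7/22
  1 orange: C(2,1)C(9,1)/C(11,2) = 18/55; then P = C(8,2)/C(12,2) = 14/33
  2 orange: C(2,2)C(9,0)/C(11,2) = 1/55; then P = C(9,2)/C(12,2) = 6/11
P(both orange) = 216/605 ≈ 0.3570.

216/605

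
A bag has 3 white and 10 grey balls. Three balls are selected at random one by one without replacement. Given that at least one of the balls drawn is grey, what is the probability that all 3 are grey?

P(all 3 grey) = C(10,3)/C(13,3) = 60/143; P(at least one grey) = 1 − C(3,3)/C(13,3) = 285/286.
Since 'all 3 grey' ⊆ 'at least one grey', P(all 3 | at least one) = 60/143 / 285/286 = 8/19 ≈ 0.4211.

8/19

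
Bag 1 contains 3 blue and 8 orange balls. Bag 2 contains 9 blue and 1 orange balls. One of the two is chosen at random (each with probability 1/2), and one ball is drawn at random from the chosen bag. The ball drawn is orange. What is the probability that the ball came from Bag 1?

80/91

P(orange | Bag 1) = 8/11; P(orange | Bag 2) = 1/10.
P(orange) = 1/2·8/11 + 1/2·1/10 = 91/220.
By Bayes' rule, P(Bag 1 | orange) = 4/11 / 91/220 = 80/91 ≈ 0.8791.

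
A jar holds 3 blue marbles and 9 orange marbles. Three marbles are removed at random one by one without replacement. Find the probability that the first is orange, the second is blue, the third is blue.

9/220

Multiply the conditional probability of each draw in order, without replacement, so each draw removes one from its color and from the total.
P = (9/12) · (3/11) · (2/10) = 9/220 ≈ 0.0409.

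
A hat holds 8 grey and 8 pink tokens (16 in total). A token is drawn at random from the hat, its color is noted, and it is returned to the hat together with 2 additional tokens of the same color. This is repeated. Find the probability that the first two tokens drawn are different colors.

4/9

Either grey then pink, or pink then grey; after the first draw the total is 18.
P = (8/16)·(8/18) + (8/16)·(8/18) = 4/9 ≈ 0.4444.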